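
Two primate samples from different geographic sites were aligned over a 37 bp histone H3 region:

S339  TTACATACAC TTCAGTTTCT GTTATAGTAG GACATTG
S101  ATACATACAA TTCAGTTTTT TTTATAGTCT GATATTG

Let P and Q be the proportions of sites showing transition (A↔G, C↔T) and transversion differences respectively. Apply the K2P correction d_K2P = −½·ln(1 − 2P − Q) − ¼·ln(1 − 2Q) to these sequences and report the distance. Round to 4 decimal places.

The sequences differ at positions 1 (T/A, transversion), 10 (C/A, transversion), 19 (C/T, transition), 21 (G/T, transversion), 29 (A/C, transversion), 30 (G/T, transversion), 33 (C/T, transition).
Of the 7 differences, 2 transitions and 5 transversions over 37 sites: P = 2/37 = 0.054054, Q = 5/37 = 0.135135.
d = −0.5·ln(0.756757) − 0.25·ln(0.729730) = −0.5·(-0.278713) − 0.25·(-0.315081) = 0.2181.

0.2181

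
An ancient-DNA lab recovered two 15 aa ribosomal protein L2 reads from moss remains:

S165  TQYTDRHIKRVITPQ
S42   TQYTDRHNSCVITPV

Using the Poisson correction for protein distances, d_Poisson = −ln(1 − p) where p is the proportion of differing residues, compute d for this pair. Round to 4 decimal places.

The sequences differ at positions 8 (I/N), 9 (K/S), 10 (R/C), 15 (Q/V).
p = 4/15 = 0.266667.
d = −ln(1 − 0.266667) = −ln(0.733333) = 0.3102.

0.3102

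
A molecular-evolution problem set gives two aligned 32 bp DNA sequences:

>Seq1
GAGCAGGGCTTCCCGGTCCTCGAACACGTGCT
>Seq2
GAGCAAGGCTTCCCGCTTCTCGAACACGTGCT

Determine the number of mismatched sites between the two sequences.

3

The sequences differ at positions 6 (G/A), 16 (G/C), 18 (C/T).
That gives 3 mismatches out of 32 aligned sites, so the Hamming distance is 3.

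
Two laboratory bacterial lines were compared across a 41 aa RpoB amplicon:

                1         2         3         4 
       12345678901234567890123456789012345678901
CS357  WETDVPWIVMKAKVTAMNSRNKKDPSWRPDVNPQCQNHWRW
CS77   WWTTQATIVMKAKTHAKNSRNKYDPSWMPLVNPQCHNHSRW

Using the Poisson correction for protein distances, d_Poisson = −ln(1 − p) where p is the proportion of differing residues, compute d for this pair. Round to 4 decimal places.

0.3814

The sequences differ at positions 2 (E/W), 4 (D/T), 5 (V/Q), 6 (P/A), 7 (W/T), 14 (V/T), 15 (T/H), 17 (M/K), 23 (K/Y), 28 (R/M), 30 (D/L), 36 (Q/H), 39 (W/S).
p = 13/41 = 0.317073.
d = −ln(1 − 0.317073) = −ln(0.682927) = 0.3814.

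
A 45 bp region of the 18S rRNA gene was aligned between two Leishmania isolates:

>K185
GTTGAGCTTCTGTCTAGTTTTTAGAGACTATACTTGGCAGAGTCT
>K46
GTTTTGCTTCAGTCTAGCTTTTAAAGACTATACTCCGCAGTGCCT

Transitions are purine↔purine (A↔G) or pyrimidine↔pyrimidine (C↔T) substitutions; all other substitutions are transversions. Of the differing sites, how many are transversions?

5

Differing sites — 4:G/T (Tv); 5:A/T (Tv); 11:T/A (Tv); 18:T/C (Ti); 24:G/A (Ti); 35:T/C (Ti); 36:G/C (Tv); 41:A/T (Tv); 43:T/C (Ti).
Of the 9 differences, 4 transitions and 5 transversions, so the answer is 5.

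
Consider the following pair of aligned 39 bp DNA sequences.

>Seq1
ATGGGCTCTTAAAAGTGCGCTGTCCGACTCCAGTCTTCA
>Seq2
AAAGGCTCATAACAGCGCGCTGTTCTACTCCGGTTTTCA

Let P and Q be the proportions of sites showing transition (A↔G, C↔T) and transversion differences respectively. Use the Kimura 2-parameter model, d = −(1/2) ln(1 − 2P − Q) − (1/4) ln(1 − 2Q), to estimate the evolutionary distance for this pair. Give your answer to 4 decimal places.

0.2797

Differing sites — 2:T/A (Tv); 3:G/A (Ti); 9:T/A (Tv); 13:A/C (Tv); 16:T/C (Ti); 24:C/T (Ti); 26:G/T (Tv); 32:A/G (Ti); 35:C/T (Ti).
Of the 9 differences, 5 transitions and 4 transversions over 39 sites: P = 5/39 = 0.128205, Q = 4/39 = 0.102564.
d = −0.5·ln(0.641026) − 0.25·ln(0.794872) = −0.5·(-0.444685) − 0.25·(-0.229574) = 0.2797.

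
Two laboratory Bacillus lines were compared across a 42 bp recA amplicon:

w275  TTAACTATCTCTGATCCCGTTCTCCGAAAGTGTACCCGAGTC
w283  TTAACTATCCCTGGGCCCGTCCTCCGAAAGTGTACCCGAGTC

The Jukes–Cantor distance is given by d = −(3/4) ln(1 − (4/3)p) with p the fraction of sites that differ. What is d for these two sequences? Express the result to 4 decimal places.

Differing sites — 10:T/C; 14:A/G; 15:T/G; 21:T/C.
p = 4/42 = 0.095238.
d = −0.75 · ln(1 − (4/3)·0.095238) = −0.75 · ln(0.873016) = −0.75 · (-0.135801) = 0.1019.

0.1019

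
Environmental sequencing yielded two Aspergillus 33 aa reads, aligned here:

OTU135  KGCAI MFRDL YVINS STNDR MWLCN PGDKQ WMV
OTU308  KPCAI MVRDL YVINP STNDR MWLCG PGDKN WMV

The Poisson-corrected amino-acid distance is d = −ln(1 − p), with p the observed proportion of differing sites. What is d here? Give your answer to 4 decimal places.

0.1643

Mismatches occur at site 2 (G→P), site 7 (F→V), site 15 (S→P), site 25 (N→G), site 30 (Q→N).
p = 5/33 = 0.151515.
d = −ln(1 − 0.151515) = −ln(0.848485) = 0.1643.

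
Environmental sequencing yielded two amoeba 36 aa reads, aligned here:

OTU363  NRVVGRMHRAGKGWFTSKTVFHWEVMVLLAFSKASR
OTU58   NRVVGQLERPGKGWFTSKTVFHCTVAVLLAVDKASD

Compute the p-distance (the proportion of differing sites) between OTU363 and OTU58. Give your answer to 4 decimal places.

0.2778

Mismatches occur at site 6 (R/Q), site 7 (M/L), site 8 (H/E), site 10 (A/P), site 23 (W/C), site 24 (E/T), site 26 (M/A), site 31 (F/V), site 32 (S/D), site 36 (R/D).
There are 10 differences over 36 sites, so p = 10/36 = 0.2778.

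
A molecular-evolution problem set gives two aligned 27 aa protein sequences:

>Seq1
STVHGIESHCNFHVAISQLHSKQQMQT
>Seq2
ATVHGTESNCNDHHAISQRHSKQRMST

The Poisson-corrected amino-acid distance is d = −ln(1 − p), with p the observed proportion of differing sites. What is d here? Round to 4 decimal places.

The sequences differ at positions 1 (S/A), 6 (I/T), 9 (H/N), 12 (F/D), 14 (V/H), 19 (L/R), 24 (Q/R), 26 (Q/S).
p = 8/27 = 0.296296.
d = −ln(1 − 0.296296) = −ln(0.703704) = 0.3514.

0.3514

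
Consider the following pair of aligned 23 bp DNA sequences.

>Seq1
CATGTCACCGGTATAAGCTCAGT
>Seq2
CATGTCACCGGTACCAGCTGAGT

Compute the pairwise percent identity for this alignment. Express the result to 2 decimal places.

The sequences differ at positions 14 (T/C), 15 (A/C), 20 (C/G).
20 of the 23 sites match, so the percent identity is 20/23 × 100 = 86.96%.

86.96%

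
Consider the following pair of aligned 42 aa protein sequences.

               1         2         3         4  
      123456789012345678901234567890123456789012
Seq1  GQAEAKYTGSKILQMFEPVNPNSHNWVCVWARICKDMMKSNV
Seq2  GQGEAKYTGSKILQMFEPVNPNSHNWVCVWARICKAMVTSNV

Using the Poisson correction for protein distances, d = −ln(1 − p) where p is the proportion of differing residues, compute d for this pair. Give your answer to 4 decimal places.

0.1001

The sequences differ at positions 3 (A/G), 36 (D/A), 38 (M/V), 39 (K/T).
p = 4/42 = 0.095238.
d = −ln(1 − 0.095238) = −ln(0.904762) = 0.1001.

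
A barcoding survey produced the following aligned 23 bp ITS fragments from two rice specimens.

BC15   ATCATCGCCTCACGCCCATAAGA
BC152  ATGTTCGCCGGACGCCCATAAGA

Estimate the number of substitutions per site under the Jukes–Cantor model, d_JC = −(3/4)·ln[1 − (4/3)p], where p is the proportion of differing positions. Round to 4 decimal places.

0.1979

The sequences differ at positions 3 (C/G), 4 (A/T), 10 (T/G), 11 (C/G).
p = 4/23 = 0.173913.
d = −0.75 · ln(1 − (4/3)·0.173913) = −0.75 · ln(0.768116) = −0.75 · (-0.263815) = 0.1979.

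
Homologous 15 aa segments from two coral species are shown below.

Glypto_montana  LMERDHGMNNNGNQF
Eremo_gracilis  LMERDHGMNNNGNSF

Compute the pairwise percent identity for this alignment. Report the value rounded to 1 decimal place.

A single mismatch occurs at site 14 (Q↔S).
14 of the 15 sites match, so the percent identity is 14/15 × 100 = 93.3%.

93.3%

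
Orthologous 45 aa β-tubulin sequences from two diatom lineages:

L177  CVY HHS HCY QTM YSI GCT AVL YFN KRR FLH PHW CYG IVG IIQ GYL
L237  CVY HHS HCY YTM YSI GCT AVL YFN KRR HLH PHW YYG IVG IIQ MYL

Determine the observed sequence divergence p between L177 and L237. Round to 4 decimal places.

0.0889

The sequences differ at positions 10 (Q/Y), 28 (F/H), 34 (C/Y), 43 (G/M).
There are 4 differences over 45 sites, so p = 4/45 = 0.0889.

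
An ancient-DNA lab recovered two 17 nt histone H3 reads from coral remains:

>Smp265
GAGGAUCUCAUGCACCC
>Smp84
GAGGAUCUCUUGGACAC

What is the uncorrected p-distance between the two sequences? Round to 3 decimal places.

Mismatches occur at site 10 (A/U), site 13 (C/G), site 16 (C/A).
There are 3 differences over 17 sites, so p = 3/17 = 0.176.

0.176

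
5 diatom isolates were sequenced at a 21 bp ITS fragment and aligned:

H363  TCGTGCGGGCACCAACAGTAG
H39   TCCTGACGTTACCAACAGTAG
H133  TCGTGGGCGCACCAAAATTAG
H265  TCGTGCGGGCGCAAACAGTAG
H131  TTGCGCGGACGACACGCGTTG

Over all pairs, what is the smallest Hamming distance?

Pairwise Hamming distances:
  H363 vs H39: 5
  H363 vs H133: 4
  H363 vs H265: 2
  H363 vs H131: 9
  H39 vs H133: 8
  H39 vs H265: 7
  H39 vs H131: 13
  H133 vs H265: 6
  H133 vs H131: 12
  H265 vs H131: 9
The smallest is 2, between H363 and H265.

2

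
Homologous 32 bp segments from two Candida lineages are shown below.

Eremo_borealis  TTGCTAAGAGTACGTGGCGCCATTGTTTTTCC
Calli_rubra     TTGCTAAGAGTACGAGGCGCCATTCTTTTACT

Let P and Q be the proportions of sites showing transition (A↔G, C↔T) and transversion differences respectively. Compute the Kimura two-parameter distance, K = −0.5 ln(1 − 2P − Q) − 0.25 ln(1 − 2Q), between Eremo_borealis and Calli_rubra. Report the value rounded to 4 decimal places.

Differing sites — 15:T/A (Tv); 25:G/C (Tv); 30:T/A (Tv); 32:C/T (Ti).
Of the 4 differences, 1 transition and 3 transversions over 32 sites: P = 1/32 = 0.031250, Q = 3/32 = 0.093750.
d = −0.5·ln(0.843750) − 0.25·ln(0.812500) = −0.5·(-0.169899) − 0.25·(-0.207639) = 0.1369.

0.1369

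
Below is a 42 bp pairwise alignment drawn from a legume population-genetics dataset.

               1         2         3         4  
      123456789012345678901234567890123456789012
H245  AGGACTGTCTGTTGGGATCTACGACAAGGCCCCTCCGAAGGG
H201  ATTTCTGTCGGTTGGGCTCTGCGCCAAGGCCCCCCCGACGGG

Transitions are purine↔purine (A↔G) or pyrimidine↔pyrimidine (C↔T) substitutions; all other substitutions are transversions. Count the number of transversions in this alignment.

Differing sites — 2:G/T (Tv); 3:G/T (Tv); 4:A/T (Tv); 10:T/G (Tv); 17:A/C (Tv); 21:A/G (Ti); 24:A/C (Tv); 34:T/C (Ti); 39:A/C (Tv).
Of the 9 differences, 2 transitions and 7 transversions, so the answer is 7.

7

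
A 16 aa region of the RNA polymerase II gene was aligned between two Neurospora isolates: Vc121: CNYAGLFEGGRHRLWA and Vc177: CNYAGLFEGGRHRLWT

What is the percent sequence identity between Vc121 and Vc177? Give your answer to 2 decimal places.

A single mismatch occurs at site 16 (A↔T).
15 of the 16 sites match, so the percent identity is 15/16 × 100 = 93.75%.

93.75%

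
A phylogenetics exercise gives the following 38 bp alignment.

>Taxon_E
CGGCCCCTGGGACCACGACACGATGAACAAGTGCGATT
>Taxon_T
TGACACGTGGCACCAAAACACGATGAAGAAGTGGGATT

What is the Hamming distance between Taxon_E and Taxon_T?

9

Differing sites — 1:C/T; 3:G/A; 5:C/A; 7:C/G; 11:G/C; 16:C/A; 17:G/A; 28:C/G; 34:C/G.
That gives 9 mismatches out of 38 aligned sites, so the Hamming distance is 9.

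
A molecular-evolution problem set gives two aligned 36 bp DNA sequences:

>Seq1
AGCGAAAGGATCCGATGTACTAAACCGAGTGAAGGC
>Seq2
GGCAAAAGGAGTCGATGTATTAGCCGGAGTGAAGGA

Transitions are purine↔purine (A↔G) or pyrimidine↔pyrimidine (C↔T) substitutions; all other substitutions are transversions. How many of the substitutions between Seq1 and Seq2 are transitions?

The sequences differ at positions 1 (A/G, transition), 4 (G/A, transition), 11 (T/G, transversion), 12 (C/T, transition), 20 (C/T, transition), 23 (A/G, transition), 24 (A/C, transversion), 26 (C/G, transversion), 36 (C/A, transversion).
Of the 9 differences, 5 transitions and 4 transversions, so the answer is 5.

5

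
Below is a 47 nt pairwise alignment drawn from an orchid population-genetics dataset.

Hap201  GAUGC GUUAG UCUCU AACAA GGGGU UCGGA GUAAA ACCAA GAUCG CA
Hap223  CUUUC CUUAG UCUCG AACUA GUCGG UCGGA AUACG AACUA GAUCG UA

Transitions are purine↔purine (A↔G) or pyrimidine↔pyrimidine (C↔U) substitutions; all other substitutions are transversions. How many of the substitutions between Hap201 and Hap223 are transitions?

3

The sequences differ at positions 1 (G/C, transversion), 2 (A/U, transversion), 4 (G/U, transversion), 6 (G/C, transversion), 15 (U/G, transversion), 19 (A/U, transversion), 22 (G/U, transversion), 23 (G/C, transversion), 25 (U/G, transversion), 31 (G/A, transition), 34 (A/C, transversion), 35 (A/G, transition), 37 (C/A, transversion), 39 (A/U, transversion), 46 (C/U, transition).
Of the 15 differences, 3 transitions and 12 transversions, so the answer is 3.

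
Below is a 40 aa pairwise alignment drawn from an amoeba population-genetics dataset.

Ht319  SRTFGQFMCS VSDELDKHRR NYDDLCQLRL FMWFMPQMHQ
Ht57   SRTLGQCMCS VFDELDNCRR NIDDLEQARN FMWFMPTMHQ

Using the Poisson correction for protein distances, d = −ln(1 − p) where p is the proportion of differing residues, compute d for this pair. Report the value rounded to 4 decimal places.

Mismatches occur at site 4 (F→L), site 7 (F→C), site 12 (S→F), site 17 (K→N), site 18 (H→C), site 22 (Y→I), site 26 (C→E), site 28 (L→A), site 30 (L→N), site 37 (Q→T).
p = 10/40 = 0.250000.
d = −ln(1 − 0.250000) = −ln(0.750000) = 0.2877.

0.2877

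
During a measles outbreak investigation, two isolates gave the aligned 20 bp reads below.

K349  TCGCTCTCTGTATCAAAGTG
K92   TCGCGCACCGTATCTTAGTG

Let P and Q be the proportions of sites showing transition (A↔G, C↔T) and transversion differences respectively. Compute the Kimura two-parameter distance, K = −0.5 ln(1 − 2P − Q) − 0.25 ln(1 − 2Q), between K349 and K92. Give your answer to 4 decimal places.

0.3060

Mismatches occur at site 5 (T→G, transversion), site 7 (T→A, transversion), site 9 (T→C, transition), site 15 (A→T, transversion), site 16 (A→T, transversion).
Of the 5 differences, 1 transition and 4 transversions over 20 sites: P = 1/20 = 0.050000, Q = 4/20 = 0.200000.
d = −0.5·ln(0.700000) − 0.25·ln(0.600000) = −0.5·(-0.356675) − 0.25·(-0.510826) = 0.3060.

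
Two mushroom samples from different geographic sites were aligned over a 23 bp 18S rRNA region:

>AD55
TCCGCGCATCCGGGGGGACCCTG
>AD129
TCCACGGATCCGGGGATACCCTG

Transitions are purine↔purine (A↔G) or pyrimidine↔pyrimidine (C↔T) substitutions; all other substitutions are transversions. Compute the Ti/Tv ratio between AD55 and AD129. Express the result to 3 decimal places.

Mismatches occur at site 4 (G→A, transition), site 7 (C→G, transversion), site 16 (G→A, transition), site 17 (G→T, transversion).
Of the 4 differences, 2 transitions and 2 transversions, so Ti/Tv = 2/2 = 1.000.

1.000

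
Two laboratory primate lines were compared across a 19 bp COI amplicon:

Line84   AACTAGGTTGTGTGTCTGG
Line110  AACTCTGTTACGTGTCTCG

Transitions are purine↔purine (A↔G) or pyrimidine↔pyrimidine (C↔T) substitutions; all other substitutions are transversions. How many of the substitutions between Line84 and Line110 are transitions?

2

The sequences differ at positions 5 (A/C, transversion), 6 (G/T, transversion), 10 (G/A, transition), 11 (T/C, transition), 18 (G/C, transversion).
Of the 5 differences, 2 transitions and 3 transversions, so the answer is 2.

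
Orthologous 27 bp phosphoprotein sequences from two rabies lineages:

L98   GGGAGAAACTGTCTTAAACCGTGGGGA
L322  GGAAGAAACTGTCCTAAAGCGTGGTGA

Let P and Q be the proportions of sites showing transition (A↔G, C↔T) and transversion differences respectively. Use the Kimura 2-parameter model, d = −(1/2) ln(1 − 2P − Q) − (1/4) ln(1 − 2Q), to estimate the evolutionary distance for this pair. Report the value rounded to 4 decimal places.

Mismatches occur at site 3 (G/A, transition), site 14 (T/C, transition), site 19 (C/G, transversion), site 25 (G/T, transversion).
Of the 4 differences, 2 transitions and 2 transversions over 27 sites: P = 2/27 = 0.074074, Q = 2/27 = 0.074074.
d = −0.5·ln(0.777778) − 0.25·ln(0.851852) = −0.5·(-0.251314) − 0.25·(-0.160342) = 0.1657.

0.1657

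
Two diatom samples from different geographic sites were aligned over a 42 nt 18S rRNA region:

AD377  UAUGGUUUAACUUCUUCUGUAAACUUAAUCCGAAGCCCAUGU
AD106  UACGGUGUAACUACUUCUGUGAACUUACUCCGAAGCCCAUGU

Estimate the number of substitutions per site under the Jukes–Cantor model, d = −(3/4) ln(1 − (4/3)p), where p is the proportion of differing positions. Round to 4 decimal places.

Mismatches occur at site 3 (U↔C), site 7 (U↔G), site 13 (U↔A), site 21 (A↔G), site 28 (A↔C).
p = 5/42 = 0.119048.
d = −0.75 · ln(1 − (4/3)·0.119048) = −0.75 · ln(0.841269) = −0.75 · (-0.172844) = 0.1296.

0.1296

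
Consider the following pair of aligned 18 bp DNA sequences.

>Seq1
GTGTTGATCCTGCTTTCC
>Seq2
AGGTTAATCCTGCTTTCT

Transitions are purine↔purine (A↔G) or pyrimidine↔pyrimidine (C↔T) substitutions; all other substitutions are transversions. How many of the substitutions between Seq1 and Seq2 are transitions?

Differing sites — 1:G/A (Ti); 2:T/G (Tv); 6:G/A (Ti); 18:C/T (Ti).
Of the 4 differences, 3 transitions and 1 transversion, so the answer is 3.

3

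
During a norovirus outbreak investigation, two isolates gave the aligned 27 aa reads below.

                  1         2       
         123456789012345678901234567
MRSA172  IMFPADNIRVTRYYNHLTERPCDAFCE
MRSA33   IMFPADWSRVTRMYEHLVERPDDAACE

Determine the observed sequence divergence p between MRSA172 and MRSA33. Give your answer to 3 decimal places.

Mismatches occur at site 7 (N/W), site 8 (I/S), site 13 (Y/M), site 15 (N/E), site 18 (T/V), site 22 (C/D), site 25 (F/A).
There are 7 differences over 27 sites, so p = 7/27 = 0.259.

0.259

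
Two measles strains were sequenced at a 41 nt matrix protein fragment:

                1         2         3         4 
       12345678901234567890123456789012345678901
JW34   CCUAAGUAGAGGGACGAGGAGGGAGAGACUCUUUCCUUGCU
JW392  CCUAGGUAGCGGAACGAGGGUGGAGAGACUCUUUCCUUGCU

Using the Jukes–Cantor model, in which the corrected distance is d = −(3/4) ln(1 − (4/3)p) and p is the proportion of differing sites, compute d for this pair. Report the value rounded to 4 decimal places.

Differing sites — 5:A/G; 10:A/C; 13:G/A; 20:A/G; 21:G/U.
p = 5/41 = 0.121951.
d = −0.75 · ln(1 − (4/3)·0.121951) = −0.75 · ln(0.837399) = −0.75 · (-0.177455) = 0.1331.

0.1331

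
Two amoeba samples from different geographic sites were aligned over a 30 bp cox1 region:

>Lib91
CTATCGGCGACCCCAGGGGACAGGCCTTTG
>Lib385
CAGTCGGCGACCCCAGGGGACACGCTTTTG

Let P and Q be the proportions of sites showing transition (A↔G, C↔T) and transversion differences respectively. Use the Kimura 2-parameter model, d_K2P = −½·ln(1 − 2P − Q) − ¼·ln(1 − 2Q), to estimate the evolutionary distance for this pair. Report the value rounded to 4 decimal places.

0.1473

Mismatches occur at site 2 (T/A, transversion), site 3 (A/G, transition), site 23 (G/C, transversion), site 26 (C/T, transition).
Of the 4 differences, 2 transitions and 2 transversions over 30 sites: P = 2/30 = 0.066667, Q = 2/30 = 0.066667.
d = −0.5·ln(0.799999) − 0.25·ln(0.866666) = −0.5·(-0.223145) − 0.25·(-0.143102) = 0.1473.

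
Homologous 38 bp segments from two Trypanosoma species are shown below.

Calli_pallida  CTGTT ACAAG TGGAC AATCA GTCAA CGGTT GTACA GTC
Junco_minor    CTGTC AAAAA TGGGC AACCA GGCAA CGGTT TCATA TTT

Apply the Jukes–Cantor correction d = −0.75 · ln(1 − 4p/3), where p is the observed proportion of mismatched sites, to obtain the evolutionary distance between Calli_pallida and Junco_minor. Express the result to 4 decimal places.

Mismatches occur at site 5 (T↔C), site 7 (C↔A), site 10 (G↔A), site 14 (A↔G), site 18 (T↔C), site 22 (T↔G), site 31 (G↔T), site 32 (T↔C), site 34 (C↔T), site 36 (G↔T), site 38 (C↔T).
p = 11/38 = 0.289474.
d = −0.75 · ln(1 − (4/3)·0.289474) = −0.75 · ln(0.614035) = −0.75 · (-0.487703) = 0.3658.

0.3658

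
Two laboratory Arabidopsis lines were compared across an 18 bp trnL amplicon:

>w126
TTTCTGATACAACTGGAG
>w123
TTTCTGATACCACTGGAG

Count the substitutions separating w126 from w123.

1

The sequences differ at position 11 (A/C).
That gives 1 mismatch out of 18 aligned sites, so the Hamming distance is 1.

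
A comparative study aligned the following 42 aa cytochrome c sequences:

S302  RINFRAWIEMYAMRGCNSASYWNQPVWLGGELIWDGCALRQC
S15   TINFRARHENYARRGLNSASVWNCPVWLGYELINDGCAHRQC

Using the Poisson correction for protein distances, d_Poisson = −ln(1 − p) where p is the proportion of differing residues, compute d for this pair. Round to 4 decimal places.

The sequences differ at positions 1 (R/T), 7 (W/R), 8 (I/H), 10 (M/N), 13 (M/R), 16 (C/L), 21 (Y/V), 24 (Q/C), 30 (G/Y), 34 (W/N), 39 (L/H).
p = 11/42 = 0.261905.
d = −ln(1 − 0.261905) = −ln(0.738095) = 0.3037.

0.3037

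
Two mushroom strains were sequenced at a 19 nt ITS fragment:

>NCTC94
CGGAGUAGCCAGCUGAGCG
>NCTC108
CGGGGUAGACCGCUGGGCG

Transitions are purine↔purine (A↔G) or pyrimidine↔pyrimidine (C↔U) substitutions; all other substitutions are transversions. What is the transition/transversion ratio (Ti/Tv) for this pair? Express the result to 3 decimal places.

1.000

Mismatches occur at site 4 (A↔G, transition), site 9 (C↔A, transversion), site 11 (A↔C, transversion), site 16 (A↔G, transition).
Of the 4 differences, 2 transitions and 2 transversions, so Ti/Tv = 2/2 = 1.000.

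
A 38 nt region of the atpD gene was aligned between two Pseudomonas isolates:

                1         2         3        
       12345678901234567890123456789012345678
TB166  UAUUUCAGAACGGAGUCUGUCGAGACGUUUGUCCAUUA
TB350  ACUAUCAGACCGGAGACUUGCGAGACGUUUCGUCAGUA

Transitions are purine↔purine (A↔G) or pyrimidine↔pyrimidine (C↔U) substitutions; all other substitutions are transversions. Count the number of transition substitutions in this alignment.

1

Mismatches occur at site 1 (U/A, transversion), site 2 (A/C, transversion), site 4 (U/A, transversion), site 10 (A/C, transversion), site 16 (U/A, transversion), site 19 (G/U, transversion), site 20 (U/G, transversion), site 31 (G/C, transversion), site 32 (U/G, transversion), site 33 (C/U, transition), site 36 (U/G, transversion).
Of the 11 differences, 1 transition and 10 transversions, so the answer is 1.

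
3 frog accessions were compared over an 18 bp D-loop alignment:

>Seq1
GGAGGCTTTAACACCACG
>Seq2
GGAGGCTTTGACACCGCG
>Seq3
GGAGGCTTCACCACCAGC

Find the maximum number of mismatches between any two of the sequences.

6

Pairwise Hamming distances:
  Seq1 vs Seq2: 2
  Seq1 vs Seq3: 4
  Seq2 vs Seq3: 6
The largest is 6, between Seq2 and Seq3.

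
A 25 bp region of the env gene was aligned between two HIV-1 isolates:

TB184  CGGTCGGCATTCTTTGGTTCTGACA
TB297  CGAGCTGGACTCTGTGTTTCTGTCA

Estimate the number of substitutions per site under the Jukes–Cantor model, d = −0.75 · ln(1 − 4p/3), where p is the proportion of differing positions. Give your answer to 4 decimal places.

Mismatches occur at site 3 (G→A), site 4 (T→G), site 6 (G→T), site 8 (C→G), site 10 (T→C), site 14 (T→G), site 17 (G→T), site 23 (A→T).
p = 8/25 = 0.320000.
d = −0.75 · ln(1 − (4/3)·0.320000) = −0.75 · ln(0.573333) = −0.75 · (-0.556289) = 0.4172.

0.4172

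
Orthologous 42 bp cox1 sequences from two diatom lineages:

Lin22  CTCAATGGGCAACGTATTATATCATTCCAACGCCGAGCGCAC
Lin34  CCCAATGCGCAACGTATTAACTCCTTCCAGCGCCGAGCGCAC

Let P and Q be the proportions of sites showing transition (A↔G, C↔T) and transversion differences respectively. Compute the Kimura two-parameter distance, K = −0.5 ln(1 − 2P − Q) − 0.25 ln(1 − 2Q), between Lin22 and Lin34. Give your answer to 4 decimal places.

0.1585

The sequences differ at positions 2 (T/C, transition), 8 (G/C, transversion), 20 (T/A, transversion), 21 (A/C, transversion), 24 (A/C, transversion), 30 (A/G, transition).
Of the 6 differences, 2 transitions and 4 transversions over 42 sites: P = 2/42 = 0.047619, Q = 4/42 = 0.095238.
d = −0.5·ln(0.809524) − 0.25·ln(0.809524) = −0.5·(-0.211309) − 0.25·(-0.211309) = 0.1585.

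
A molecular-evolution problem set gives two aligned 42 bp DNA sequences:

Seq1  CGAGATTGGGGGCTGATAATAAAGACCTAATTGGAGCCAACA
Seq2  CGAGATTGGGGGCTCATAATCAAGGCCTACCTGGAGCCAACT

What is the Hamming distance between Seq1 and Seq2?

Mismatches occur at site 15 (G/C), site 21 (A/C), site 25 (A/G), site 30 (A/C), site 31 (T/C), site 42 (A/T).
That gives 6 mismatches out of 42 aligned sites, so the Hamming distance is 6.

6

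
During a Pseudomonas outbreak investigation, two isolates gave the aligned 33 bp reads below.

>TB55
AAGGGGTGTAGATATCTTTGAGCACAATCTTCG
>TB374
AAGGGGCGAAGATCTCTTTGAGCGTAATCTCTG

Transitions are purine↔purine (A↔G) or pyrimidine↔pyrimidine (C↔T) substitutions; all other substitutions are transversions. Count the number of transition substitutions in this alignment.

5

The sequences differ at positions 7 (T/C, transition), 9 (T/A, transversion), 14 (A/C, transversion), 24 (A/G, transition), 25 (C/T, transition), 31 (T/C, transition), 32 (C/T, transition).
Of the 7 differences, 5 transitions and 2 transversions, so the answer is 5.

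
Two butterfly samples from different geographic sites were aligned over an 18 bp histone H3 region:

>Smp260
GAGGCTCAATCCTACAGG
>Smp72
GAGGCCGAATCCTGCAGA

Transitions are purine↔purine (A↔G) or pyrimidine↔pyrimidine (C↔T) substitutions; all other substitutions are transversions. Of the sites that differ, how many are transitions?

The sequences differ at positions 6 (T/C, transition), 7 (C/G, transversion), 14 (A/G, transition), 18 (G/A, transition).
Of the 4 differences, 3 transitions and 1 transversion, so the answer is 3.

3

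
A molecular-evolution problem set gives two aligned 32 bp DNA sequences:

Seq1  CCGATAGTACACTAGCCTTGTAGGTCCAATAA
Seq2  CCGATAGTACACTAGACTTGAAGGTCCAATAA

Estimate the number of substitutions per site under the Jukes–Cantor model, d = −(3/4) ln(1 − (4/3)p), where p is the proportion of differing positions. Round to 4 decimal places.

Mismatches occur at site 16 (C↔A), site 21 (T↔A).
p = 2/32 = 0.062500.
d = −0.75 · ln(1 − (4/3)·0.062500) = −0.75 · ln(0.916667) = −0.75 · (-0.087011) = 0.0653.

0.0653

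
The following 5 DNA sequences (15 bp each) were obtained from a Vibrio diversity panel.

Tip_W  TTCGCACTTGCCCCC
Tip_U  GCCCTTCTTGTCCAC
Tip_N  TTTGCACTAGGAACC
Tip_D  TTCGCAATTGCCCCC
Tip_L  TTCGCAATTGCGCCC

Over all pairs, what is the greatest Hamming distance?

Pairwise Hamming distances:
  Tip_W vs Tip_U: 7
  Tip_W vs Tip_N: 5
  Tip_W vs Tip_D: 1
  Tip_W vs Tip_L: 2
  Tip_U vs Tip_N: 11
  Tip_U vs Tip_D: 8
  Tip_U vs Tip_L: 9
  Tip_N vs Tip_D: 6
  Tip_N vs Tip_L: 6
  Tip_D vs Tip_L: 1
The largest is 11, between Tip_U and Tip_N.

11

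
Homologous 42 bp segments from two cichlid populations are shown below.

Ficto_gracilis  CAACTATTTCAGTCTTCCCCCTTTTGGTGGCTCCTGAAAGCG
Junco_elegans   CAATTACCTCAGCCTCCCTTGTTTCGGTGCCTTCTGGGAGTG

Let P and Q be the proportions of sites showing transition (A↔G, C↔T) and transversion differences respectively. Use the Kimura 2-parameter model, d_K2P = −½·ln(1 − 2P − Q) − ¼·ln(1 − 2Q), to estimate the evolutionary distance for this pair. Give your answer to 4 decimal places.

0.5076

The sequences differ at positions 4 (C/T, transition), 7 (T/C, transition), 8 (T/C, transition), 13 (T/C, transition), 16 (T/C, transition), 19 (C/T, transition), 20 (C/T, transition), 21 (C/G, transversion), 25 (T/C, transition), 30 (G/C, transversion), 33 (C/T, transition), 37 (A/G, transition), 38 (A/G, transition), 41 (C/T, transition).
Of the 14 differences, 12 transitions and 2 transversions over 42 sites: P = 12/42 = 0.285714, Q = 2/42 = 0.047619.
d = −0.5·ln(0.380953) − 0.25·ln(0.904762) = −0.5·(-0.965079) − 0.25·(-0.100083) = 0.5076.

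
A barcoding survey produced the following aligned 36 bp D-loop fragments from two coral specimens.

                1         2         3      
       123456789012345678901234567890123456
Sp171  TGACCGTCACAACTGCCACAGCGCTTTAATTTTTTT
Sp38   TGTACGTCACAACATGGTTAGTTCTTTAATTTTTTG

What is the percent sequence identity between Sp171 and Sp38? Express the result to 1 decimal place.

69.4%

Mismatches occur at site 3 (A↔T), site 4 (C↔A), site 14 (T↔A), site 15 (G↔T), site 16 (C↔G), site 17 (C↔G), site 18 (A↔T), site 19 (C↔T), site 22 (C↔T), site 23 (G↔T), site 36 (T↔G).
25 of the 36 sites match, so the percent identity is 25/36 × 100 = 69.4%.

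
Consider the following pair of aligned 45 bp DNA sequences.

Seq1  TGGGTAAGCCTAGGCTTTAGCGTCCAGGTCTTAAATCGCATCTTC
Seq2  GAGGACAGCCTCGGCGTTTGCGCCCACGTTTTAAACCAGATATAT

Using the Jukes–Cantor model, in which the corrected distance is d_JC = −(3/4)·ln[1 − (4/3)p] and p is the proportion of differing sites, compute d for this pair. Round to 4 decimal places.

Mismatches occur at site 1 (T↔G), site 2 (G↔A), site 5 (T↔A), site 6 (A↔C), site 12 (A↔C), site 16 (T↔G), site 19 (A↔T), site 23 (T↔C), site 27 (G↔C), site 30 (C↔T), site 36 (T↔C), site 38 (G↔A), site 39 (C↔G), site 42 (C↔A), site 44 (T↔A), site 45 (C↔T).
p = 16/45 = 0.355556.
d = −0.75 · ln(1 − (4/3)·0.355556) = −0.75 · ln(0.525925) = −0.75 · (-0.642597) = 0.4819.

0.4819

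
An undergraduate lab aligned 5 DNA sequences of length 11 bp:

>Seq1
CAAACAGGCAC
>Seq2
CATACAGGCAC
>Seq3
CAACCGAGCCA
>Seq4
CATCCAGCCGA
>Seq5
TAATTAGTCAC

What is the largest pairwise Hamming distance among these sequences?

8

Pairwise Hamming distances:
  Seq1 vs Seq2: 1
  Seq1 vs Seq3: 5
  Seq1 vs Seq4: 5
  Seq1 vs Seq5: 4
  Seq2 vs Seq3: 6
  Seq2 vs Seq4: 4
  Seq2 vs Seq5: 5
  Seq3 vs Seq4: 5
  Seq3 vs Seq5: 8
  Seq4 vs Seq5: 7
The largest is 8, between Seq3 and Seq5.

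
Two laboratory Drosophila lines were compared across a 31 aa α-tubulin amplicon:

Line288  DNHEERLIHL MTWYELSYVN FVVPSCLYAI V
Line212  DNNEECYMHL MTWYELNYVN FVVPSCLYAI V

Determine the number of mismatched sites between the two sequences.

5

The sequences differ at positions 3 (H/N), 6 (R/C), 7 (L/Y), 8 (I/M), 17 (S/N).
That gives 5 mismatches out of 31 aligned sites, so the Hamming distance is 5.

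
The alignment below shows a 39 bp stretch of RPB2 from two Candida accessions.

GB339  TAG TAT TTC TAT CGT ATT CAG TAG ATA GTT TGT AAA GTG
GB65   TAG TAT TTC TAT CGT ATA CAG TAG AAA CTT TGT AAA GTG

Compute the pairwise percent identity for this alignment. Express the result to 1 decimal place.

The sequences differ at positions 18 (T/A), 26 (T/A), 28 (G/C).
36 of the 39 sites match, so the percent identity is 36/39 × 100 = 92.3%.

92.3%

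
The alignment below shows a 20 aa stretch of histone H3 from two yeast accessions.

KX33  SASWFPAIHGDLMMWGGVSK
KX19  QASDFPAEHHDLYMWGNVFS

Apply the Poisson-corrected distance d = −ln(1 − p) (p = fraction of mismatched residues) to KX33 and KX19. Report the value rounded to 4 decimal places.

0.5108

Differing sites — 1:S/Q; 4:W/D; 8:I/E; 10:G/H; 13:M/Y; 17:G/N; 19:S/F; 20:K/S.
p = 8/20 = 0.400000.
d = −ln(1 − 0.400000) = −ln(0.600000) = 0.5108.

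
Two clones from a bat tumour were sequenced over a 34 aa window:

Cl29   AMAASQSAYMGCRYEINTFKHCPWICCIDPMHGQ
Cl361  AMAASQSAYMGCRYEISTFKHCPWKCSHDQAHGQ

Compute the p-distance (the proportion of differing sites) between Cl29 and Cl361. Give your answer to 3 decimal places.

0.176

Differing sites — 17:N/S; 25:I/K; 27:C/S; 28:I/H; 30:P/Q; 31:M/A.
There are 6 differences over 34 sites, so p = 6/34 = 0.176.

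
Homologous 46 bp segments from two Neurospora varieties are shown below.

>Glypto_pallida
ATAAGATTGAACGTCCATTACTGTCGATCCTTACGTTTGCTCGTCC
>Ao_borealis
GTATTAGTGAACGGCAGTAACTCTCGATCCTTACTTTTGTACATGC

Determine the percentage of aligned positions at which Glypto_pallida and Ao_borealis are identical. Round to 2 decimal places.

Mismatches occur at site 1 (A/G), site 4 (A/T), site 5 (G/T), site 7 (T/G), site 14 (T/G), site 16 (C/A), site 17 (A/G), site 19 (T/A), site 23 (G/C), site 35 (G/T), site 40 (C/T), site 41 (T/A), site 43 (G/A), site 45 (C/G).
32 of the 46 sites match, so the percent identity is 32/46 × 100 = 69.57%.

69.57%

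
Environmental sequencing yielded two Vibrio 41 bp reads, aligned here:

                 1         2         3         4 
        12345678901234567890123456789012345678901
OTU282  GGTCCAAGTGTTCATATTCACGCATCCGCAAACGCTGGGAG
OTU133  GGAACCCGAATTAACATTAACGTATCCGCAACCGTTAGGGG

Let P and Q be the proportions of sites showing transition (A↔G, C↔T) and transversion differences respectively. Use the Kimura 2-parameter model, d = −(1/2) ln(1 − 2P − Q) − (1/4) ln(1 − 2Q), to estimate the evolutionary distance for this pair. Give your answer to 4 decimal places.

0.4582

The sequences differ at positions 3 (T/A, transversion), 4 (C/A, transversion), 6 (A/C, transversion), 7 (A/C, transversion), 9 (T/A, transversion), 10 (G/A, transition), 13 (C/A, transversion), 15 (T/C, transition), 19 (C/A, transversion), 23 (C/T, transition), 32 (A/C, transversion), 35 (C/T, transition), 37 (G/A, transition), 40 (A/G, transition).
Of the 14 differences, 6 transitions and 8 transversions over 41 sites: P = 6/41 = 0.146341, Q = 8/41 = 0.195122.
d = −0.5·ln(0.512196) − 0.25·ln(0.609756) = −0.5·(-0.669048) − 0.25·(-0.494696) = 0.4582.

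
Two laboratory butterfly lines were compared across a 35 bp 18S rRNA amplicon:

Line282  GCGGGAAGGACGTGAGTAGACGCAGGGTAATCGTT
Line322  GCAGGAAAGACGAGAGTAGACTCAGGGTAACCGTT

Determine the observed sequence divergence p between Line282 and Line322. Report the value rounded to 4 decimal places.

Mismatches occur at site 3 (G↔A), site 8 (G↔A), site 13 (T↔A), site 22 (G↔T), site 31 (T↔C).
There are 5 differences over 35 sites, so p = 5/35 = 0.1429.

0.1429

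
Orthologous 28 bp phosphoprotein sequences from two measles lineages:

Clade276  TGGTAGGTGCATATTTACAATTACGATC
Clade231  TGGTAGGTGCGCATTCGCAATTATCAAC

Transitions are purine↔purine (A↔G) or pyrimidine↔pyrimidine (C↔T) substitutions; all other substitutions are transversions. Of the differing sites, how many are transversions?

2

Differing sites — 11:A/G (Ti); 12:T/C (Ti); 16:T/C (Ti); 17:A/G (Ti); 24:C/T (Ti); 25:G/C (Tv); 27:T/A (Tv).
Of the 7 differences, 5 transitions and 2 transversions, so the answer is 2.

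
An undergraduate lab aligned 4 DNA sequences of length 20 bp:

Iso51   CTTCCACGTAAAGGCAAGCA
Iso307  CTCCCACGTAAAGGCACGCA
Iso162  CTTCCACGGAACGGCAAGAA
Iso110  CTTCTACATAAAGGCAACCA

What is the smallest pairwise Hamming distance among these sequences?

2

Pairwise Hamming distances:
  Iso51 vs Iso307: 2
  Iso51 vs Iso162: 3
  Iso51 vs Iso110: 3
  Iso307 vs Iso162: 5
  Iso307 vs Iso110: 5
  Iso162 vs Iso110: 6
The smallest is 2, between Iso51 and Iso307.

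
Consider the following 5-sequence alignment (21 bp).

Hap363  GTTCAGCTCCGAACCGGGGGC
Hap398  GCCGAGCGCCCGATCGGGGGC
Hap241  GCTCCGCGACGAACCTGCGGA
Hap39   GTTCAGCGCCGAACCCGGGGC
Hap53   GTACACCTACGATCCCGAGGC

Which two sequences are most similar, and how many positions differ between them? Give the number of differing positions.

Pairwise Hamming distances:
  Hap363 vs Hap398: 7
  Hap363 vs Hap241: 7
  Hap363 vs Hap39: 2
  Hap363 vs Hap53: 6
  Hap398 vs Hap241: 10
  Hap398 vs Hap39: 7
  Hap398 vs Hap53: 12
  Hap241 vs Hap39: 6
  Hap241 vs Hap53: 9
  Hap39 vs Hap53: 6
The smallest is 2, between Hap363 and Hap39.

2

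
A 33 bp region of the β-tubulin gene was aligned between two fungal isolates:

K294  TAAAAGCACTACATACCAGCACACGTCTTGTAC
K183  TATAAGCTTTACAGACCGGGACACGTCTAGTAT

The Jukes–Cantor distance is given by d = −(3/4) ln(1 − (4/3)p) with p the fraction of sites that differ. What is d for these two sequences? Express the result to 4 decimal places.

Differing sites — 3:A/T; 8:A/T; 9:C/T; 14:T/G; 18:A/G; 20:C/G; 29:T/A; 33:C/T.
p = 8/33 = 0.242424.
d = −0.75 · ln(1 − (4/3)·0.242424) = −0.75 · ln(0.676768) = −0.75 · (-0.390427) = 0.2928.

0.2928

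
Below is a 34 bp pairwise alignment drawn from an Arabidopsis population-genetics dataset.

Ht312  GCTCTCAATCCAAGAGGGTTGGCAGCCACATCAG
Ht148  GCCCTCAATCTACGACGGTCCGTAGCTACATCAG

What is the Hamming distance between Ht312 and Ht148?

Mismatches occur at site 3 (T→C), site 11 (C→T), site 13 (A→C), site 16 (G→C), site 20 (T→C), site 21 (G→C), site 23 (C→T), site 27 (C→T).
That gives 8 mismatches out of 34 aligned sites, so the Hamming distance is 8.

8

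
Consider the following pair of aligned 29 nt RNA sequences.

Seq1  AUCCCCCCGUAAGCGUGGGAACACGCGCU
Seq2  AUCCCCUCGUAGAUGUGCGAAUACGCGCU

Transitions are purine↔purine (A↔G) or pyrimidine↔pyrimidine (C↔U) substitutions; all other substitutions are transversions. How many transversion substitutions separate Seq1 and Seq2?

Differing sites — 7:C/U (Ti); 12:A/G (Ti); 13:G/A (Ti); 14:C/U (Ti); 18:G/C (Tv); 22:C/U (Ti).
Of the 6 differences, 5 transitions and 1 transversion, so the answer is 1.

1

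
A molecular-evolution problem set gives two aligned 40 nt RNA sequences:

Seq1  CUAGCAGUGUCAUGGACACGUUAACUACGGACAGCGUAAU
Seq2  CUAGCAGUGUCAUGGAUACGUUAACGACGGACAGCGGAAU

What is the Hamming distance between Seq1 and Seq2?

3

Differing sites — 17:C/U; 26:U/G; 37:U/G.
That gives 3 mismatches out of 40 aligned sites, so the Hamming distance is 3.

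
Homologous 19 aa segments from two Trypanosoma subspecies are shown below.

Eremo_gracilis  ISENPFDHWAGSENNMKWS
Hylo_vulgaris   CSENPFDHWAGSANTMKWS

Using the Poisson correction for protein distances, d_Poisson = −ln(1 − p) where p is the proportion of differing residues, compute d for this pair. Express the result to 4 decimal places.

Differing sites — 1:I/C; 13:E/A; 15:N/T.
p = 3/19 = 0.157895.
d = −ln(1 − 0.157895) = −ln(0.842105) = 0.1719.

0.1719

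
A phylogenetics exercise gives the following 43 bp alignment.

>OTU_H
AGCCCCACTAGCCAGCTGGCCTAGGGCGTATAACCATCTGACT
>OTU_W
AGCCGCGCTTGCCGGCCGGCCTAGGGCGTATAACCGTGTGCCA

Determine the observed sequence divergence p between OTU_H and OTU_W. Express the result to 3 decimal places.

0.209

The sequences differ at positions 5 (C/G), 7 (A/G), 10 (A/T), 14 (A/G), 17 (T/C), 36 (A/G), 38 (C/G), 41 (A/C), 43 (T/A).
There are 9 differences over 43 sites, so p = 9/43 = 0.209.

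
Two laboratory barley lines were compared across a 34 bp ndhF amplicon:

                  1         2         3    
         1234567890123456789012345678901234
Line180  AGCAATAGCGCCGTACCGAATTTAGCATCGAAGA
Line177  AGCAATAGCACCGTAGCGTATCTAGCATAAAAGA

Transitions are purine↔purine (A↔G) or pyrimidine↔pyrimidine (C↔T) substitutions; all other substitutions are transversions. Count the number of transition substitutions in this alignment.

3

Differing sites — 10:G/A (Ti); 16:C/G (Tv); 19:A/T (Tv); 22:T/C (Ti); 29:C/A (Tv); 30:G/A (Ti).
Of the 6 differences, 3 transitions and 3 transversions, so the answer is 3.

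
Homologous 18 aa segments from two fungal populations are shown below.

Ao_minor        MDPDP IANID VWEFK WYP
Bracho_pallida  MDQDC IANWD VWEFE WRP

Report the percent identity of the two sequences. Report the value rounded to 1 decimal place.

72.2%

The sequences differ at positions 3 (P/Q), 5 (P/C), 9 (I/W), 15 (K/E), 17 (Y/R).
13 of the 18 sites match, so the percent identity is 13/18 × 100 = 72.2%.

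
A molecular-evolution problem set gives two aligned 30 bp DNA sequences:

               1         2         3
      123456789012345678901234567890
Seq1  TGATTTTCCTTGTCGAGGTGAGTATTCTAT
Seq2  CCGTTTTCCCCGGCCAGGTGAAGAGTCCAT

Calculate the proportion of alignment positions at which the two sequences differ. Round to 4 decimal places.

The sequences differ at positions 1 (T/C), 2 (G/C), 3 (A/G), 10 (T/C), 11 (T/C), 13 (T/G), 15 (G/C), 22 (G/A), 23 (T/G), 25 (T/G), 28 (T/C).
There are 11 differences over 30 sites, so p = 11/30 = 0.3667.

0.3667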